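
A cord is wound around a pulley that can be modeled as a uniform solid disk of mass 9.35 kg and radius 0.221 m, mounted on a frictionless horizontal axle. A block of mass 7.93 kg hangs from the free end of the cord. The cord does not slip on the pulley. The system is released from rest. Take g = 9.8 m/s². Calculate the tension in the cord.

T ≈ 28.8 N

I = ½MR² = (1/2)(9.35)(0.221)² = 0.2283 kg·m².
Block: mg − T = ma. Pulley: TR = Iα. No-slip: a = αR, so T = (I/R²)a = 4.675·a.
Then mg = (m + 4.675)a, so a = (7.93)(9.8)/(7.93 + 4.675) = 6.165 m/s².
T = 4.675·a = 28.82 N.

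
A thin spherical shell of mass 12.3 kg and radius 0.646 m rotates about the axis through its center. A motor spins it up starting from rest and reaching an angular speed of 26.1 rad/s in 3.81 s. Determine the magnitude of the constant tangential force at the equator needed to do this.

F ≈ 36.3 N

I = (2/3)MR² = (2/3)(12.3)(0.646)² = 3.422 kg·m².
α = Δω/Δt = (26.1 − 0)/3.81 = 6.850 rad/s².
The required torque is τ = Iα = (3.422)(6.850) = 23.44 N·m.
A tangential force at the equator gives τ = FR, so F = τ/R = 23.44/0.646 = 36.29 N.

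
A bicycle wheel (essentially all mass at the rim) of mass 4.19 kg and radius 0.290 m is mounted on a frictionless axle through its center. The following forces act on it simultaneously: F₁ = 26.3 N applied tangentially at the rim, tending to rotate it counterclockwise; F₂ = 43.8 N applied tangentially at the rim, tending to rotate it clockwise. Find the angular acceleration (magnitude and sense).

I = MR² = (4.19)(0.290)² = 0.3524 kg·m².
Taking counterclockwise as positive: τ₁ = +(26.3)(0.290) = +7.627 N·m; τ₂ = −(43.8)(0.290) = −12.70 N·m.
Net torque τ = -5.075 N·m.
α = τ/I = -5.075/0.3524 = -14.40 rad/s².

α ≈ 14.4 rad/s², clockwise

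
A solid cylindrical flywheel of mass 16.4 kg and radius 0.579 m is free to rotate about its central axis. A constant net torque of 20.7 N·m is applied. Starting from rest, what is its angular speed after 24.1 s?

ω ≈ 181 rad/s

I = ½MR² = (1/2)(16.4)(0.579)² = 2.749 kg·m².
α = τ/I = 20.7/2.749 = 7.530 rad/s².
ω = ω₀ + αt = 0 + (7.530)(24.1) = 181.5 rad/s.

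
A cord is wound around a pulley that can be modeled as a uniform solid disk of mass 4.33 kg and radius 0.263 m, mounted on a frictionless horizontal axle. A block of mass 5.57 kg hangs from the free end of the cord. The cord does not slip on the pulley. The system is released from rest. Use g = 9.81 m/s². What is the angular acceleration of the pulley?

α ≈ 26.9 rad/s²

I = ½MR² = (1/2)(4.33)(0.263)² = 0.1498 kg·m².
Block: mg − T = ma. Pulley: TR = Iα. No-slip: a = αR, so T = (I/R²)a = 2.165·a.
Then mg = (m + 2.165)a, so a = (5.57)(9.81)/(5.57 + 2.165) = 7.064 m/s².
α = a/R = 7.064/0.263 = 26.86 rad/s².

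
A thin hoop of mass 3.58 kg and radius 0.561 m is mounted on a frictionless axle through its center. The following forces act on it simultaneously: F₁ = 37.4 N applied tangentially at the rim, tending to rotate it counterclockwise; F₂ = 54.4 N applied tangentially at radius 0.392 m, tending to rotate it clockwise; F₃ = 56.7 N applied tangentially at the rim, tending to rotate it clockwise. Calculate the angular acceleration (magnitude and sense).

I = MR² = (3.58)(0.561)² = 1.127 kg·m².
Taking counterclockwise as positive: τ₁ = +(37.4)(0.561) = +20.98 N·m; τ₂ = −(54.4)(0.392) = −21.32 N·m; τ₃ = −(56.7)(0.561) = −31.81 N·m.
Net torque τ = -32.15 N·m.
α = τ/I = -32.15/1.127 = -28.54 rad/s².

α ≈ 28.5 rad/s², clockwise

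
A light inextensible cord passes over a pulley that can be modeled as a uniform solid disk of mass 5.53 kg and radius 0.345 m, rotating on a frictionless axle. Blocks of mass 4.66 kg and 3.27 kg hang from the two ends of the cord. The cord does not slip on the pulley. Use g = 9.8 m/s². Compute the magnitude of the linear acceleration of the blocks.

I = ½MR² = (1/2)(5.53)(0.345)² = 0.3291 kg·m².
Heavier block: m₁g − T₁ = m₁a. Lighter block: T₂ − m₂g = m₂a.
Pulley: (T₁ − T₂)R = Iα = I(a/R), so T₁ − T₂ = (I/R²)a = (1/2)M_p a = 2.765·a.
Adding the three: (m₁ − m₂)g = (m₁ + m₂ + 2.765)a, so a = (4.66 − 3.27)(9.8)/(4.66 + 3.27 + 2.765) = 1.274 m/s².

a ≈ 1.27 m/s²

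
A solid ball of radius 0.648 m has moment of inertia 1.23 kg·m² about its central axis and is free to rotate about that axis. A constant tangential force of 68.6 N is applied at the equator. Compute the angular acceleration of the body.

τ = F R = (68.6)(0.648) = 44.45 N·m.
From τ = Iα: α = 44.45/1.230 = 36.14 rad/s².

α ≈ 36.1 rad/s²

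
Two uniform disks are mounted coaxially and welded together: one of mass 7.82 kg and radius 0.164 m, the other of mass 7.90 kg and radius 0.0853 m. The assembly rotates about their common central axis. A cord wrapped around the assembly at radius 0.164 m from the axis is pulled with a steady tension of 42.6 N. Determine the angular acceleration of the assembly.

α ≈ 52.2 rad/s²

I = ½M₁R₁² + ½M₂R₂² = ½(7.82)(0.164)² + ½(7.90)(0.0853)² = 0.1339 kg·m².
τ = F r = (42.6)(0.164) = 6.986 N·m.
α = τ/I = 6.986/0.1339 = 52.17 rad/s².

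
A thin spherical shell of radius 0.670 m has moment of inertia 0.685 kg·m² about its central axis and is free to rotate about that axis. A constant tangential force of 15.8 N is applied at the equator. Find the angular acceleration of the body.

α ≈ 15.5 rad/s²

τ = F R = (15.8)(0.670) = 10.59 N·m.
Newton's second law for rotation, τ = Iα, gives α = τ/I = 10.59/0.6850 = 15.45 rad/s².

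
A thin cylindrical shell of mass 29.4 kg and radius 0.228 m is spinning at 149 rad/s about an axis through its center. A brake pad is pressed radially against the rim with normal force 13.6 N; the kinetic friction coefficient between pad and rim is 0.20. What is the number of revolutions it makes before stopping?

I = MR² = (29.4)(0.228)² = 1.528 kg·m².
Friction force f = μN = (0.20)(13.6) = 2.720 N at the rim; torque magnitude τ = fR = 0.6202 N·m, opposing ω.
|α| = τ/I = 0.6202/1.528 = 0.4058 rad/s² (deceleration).
ω² = ω₀² − 2|α|θ with ω = 0 ⇒ θ = ω₀²/(2|α|) = 27360 rad = 4354 rev.

≈ 4350 revolutions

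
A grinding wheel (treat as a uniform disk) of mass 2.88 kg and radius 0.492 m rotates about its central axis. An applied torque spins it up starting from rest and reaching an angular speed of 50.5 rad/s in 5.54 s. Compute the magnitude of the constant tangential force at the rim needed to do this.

F ≈ 6.46 N

I = ½MR² = (1/2)(2.88)(0.492)² = 0.3486 kg·m².
α = Δω/Δt = (50.5 − 0)/5.54 = 9.116 rad/s².
The required torque is τ = Iα = (0.3486)(9.116) = 3.177 N·m.
A tangential force at the rim gives τ = FR, so F = τ/R = 3.177/0.492 = 6.458 N.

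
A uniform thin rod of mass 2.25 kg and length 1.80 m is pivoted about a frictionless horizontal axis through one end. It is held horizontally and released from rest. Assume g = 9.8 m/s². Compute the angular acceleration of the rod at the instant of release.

About the pivot, I = (1/3)ML² = (1/3)(2.25)(1.80)² = 2.430 kg·m².
The weight acts at the center, a distance L/2 = 0.9000 m from the pivot; τ = Mg(L/2) = 19.85 N·m.
α = τ/I = 19.85/2.430 = 8.167 rad/s².

α ≈ 8.17 rad/s²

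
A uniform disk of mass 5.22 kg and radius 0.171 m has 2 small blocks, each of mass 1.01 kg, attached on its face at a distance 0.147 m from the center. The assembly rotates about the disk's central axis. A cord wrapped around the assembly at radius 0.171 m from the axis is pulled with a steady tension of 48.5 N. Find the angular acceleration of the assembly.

I_disk = ½MR² = ½(5.22)(0.171)² = 0.07632 kg·m².
I_blocks = 2·m·r² = 2(1.01)(0.147)² = 0.04365 kg·m².
Total I = 0.1200 kg·m².
τ = F r = (48.5)(0.171) = 8.293 N·m.
α = τ/I = 8.293/0.1200 = 69.13 rad/s².

α ≈ 69.1 rad/s²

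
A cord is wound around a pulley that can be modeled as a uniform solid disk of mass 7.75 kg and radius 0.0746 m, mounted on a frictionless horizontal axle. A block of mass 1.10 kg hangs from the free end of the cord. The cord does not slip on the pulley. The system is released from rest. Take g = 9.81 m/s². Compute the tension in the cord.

I = ½MR² = (1/2)(7.75)(0.0746)² = 0.02156 kg·m².
Block: mg − T = ma. Pulley: TR = Iα. No-slip: a = αR, so T = (I/R²)a = 3.875·a.
Then mg = (m + 3.875)a, so a = (1.10)(9.81)/(1.10 + 3.875) = 2.169 m/s².
T = 3.875·a = 8.405 N.

T ≈ 8.41 N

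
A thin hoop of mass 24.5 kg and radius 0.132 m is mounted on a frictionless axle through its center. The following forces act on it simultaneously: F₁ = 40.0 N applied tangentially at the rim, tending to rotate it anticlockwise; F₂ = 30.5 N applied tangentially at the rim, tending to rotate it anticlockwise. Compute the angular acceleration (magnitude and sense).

I = MR² = (24.5)(0.132)² = 0.4269 kg·m².
Taking anticlockwise as positive: τ₁ = +(40.0)(0.132) = +5.280 N·m; τ₂ = +(30.5)(0.132) = +4.026 N·m.
Net torque τ = 9.306 N·m.
α = τ/I = 9.306/0.4269 = 21.80 rad/s².

α ≈ 21.8 rad/s², anticlockwise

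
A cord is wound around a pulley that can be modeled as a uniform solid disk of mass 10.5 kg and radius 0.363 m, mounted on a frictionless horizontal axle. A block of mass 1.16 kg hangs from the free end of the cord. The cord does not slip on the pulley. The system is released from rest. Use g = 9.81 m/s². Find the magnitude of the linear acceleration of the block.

I = ½MR² = (1/2)(10.5)(0.363)² = 0.6918 kg·m².
Block: mg − T = ma. Pulley: TR = Iα. No-slip: a = αR, so T = (I/R²)a = 5.250·a.
Then mg = (m + 5.250)a, so a = (1.16)(9.81)/(1.16 + 5.250) = 1.775 m/s².

a ≈ 1.78 m/s²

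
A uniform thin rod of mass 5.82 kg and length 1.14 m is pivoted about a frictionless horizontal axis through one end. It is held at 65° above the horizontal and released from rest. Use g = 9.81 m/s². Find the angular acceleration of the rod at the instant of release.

About the pivot, I = (1/3)ML² = (1/3)(5.82)(1.14)² = 2.521 kg·m².
The weight acts at the center, a distance L/2 = 0.5700 m from the pivot; τ = Mg(L/2) cos 65° = 13.75 N·m.
α = τ/I = 13.75/2.521 = 5.455 rad/s².

α ≈ 5.46 rad/s²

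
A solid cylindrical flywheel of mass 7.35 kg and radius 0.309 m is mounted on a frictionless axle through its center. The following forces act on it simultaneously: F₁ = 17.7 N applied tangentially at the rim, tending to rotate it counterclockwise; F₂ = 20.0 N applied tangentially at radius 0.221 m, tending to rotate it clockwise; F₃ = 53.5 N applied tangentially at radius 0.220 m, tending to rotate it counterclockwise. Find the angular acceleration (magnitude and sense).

α ≈ 36.5 rad/s², counterclockwise

I = ½MR² = (1/2)(7.35)(0.309)² = 0.3509 kg·m².
Taking counterclockwise as positive: τ₁ = +(17.7)(0.309) = +5.469 N·m; τ₂ = −(20.0)(0.221) = −4.420 N·m; τ₃ = +(53.5)(0.220) = +11.77 N·m.
Net torque τ = 12.82 N·m.
α = τ/I = 12.82/0.3509 = 36.53 rad/s².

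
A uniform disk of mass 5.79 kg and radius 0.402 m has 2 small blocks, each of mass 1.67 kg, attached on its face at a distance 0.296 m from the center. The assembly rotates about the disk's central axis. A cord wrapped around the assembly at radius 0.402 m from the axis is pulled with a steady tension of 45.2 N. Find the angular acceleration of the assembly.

I_disk = ½MR² = ½(5.79)(0.402)² = 0.4678 kg·m².
I_blocks = 2·m·r² = 2(1.67)(0.296)² = 0.2926 kg·m².
Total I = 0.7605 kg·m².
τ = F r = (45.2)(0.402) = 18.17 N·m.
α = τ/I = 18.17/0.7605 = 23.89 rad/s².

α ≈ 23.9 rad/s²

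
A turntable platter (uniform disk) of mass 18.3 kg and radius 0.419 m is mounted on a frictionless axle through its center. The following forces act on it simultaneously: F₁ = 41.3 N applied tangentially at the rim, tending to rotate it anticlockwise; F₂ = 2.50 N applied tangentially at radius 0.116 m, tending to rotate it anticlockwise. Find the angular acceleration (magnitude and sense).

I = ½MR² = (1/2)(18.3)(0.419)² = 1.606 kg·m².
Taking anticlockwise as positive: τ₁ = +(41.3)(0.419) = +17.30 N·m; τ₂ = +(2.50)(0.116) = +0.2900 N·m.
Net torque τ = 17.59 N·m.
α = τ/I = 17.59/1.606 = 10.95 rad/s².

α ≈ 11.0 rad/s², anticlockwise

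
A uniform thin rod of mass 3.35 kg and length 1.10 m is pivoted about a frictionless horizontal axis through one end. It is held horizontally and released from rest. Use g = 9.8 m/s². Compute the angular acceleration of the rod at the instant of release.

About the pivot, I = (1/3)ML² = (1/3)(3.35)(1.10)² = 1.351 kg·m².
The weight acts at the center, a distance L/2 = 0.5500 m from the pivot; τ = Mg(L/2) = 18.06 N·m.
α = τ/I = 18.06/1.351 = 13.36 rad/s².
(Equivalently α = (3g/(2L)) = 13.36 rad/s².)

α ≈ 13.4 rad/s²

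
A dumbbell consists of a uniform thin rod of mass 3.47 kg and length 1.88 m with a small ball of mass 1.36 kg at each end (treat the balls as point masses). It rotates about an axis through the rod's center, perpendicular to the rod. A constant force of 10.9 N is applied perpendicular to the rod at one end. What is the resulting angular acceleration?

I_rod = (1/12)ML² = (1/12)(3.47)(1.88)² = 1.022 kg·m².
I_balls = 2·m·(L/2)² = 2(1.36)(0.9400)² = 2.403 kg·m².
Total I = 3.425 kg·m².
τ = F·(L/2) = (10.9)(0.940) = 10.25 N·m.
α = τ/I = 10.25/3.425 = 2.991 rad/s².

α ≈ 2.99 rad/s²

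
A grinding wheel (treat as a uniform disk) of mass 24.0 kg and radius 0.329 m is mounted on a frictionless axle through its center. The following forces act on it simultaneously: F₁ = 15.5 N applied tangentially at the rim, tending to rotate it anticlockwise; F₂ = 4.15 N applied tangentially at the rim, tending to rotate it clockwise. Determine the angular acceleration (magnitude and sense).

α ≈ 2.87 rad/s², anticlockwise

I = ½MR² = (1/2)(24.0)(0.329)² = 1.299 kg·m².
Taking anticlockwise as positive: τ₁ = +(15.5)(0.329) = +5.099 N·m; τ₂ = −(4.15)(0.329) = −1.365 N·m.
Net torque τ = 3.734 N·m.
α = τ/I = 3.734/1.299 = 2.875 rad/s².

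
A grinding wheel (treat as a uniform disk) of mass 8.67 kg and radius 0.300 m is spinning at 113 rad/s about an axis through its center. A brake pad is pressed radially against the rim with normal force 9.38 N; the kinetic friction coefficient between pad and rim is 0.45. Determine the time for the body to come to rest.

I = ½MR² = (1/2)(8.67)(0.300)² = 0.3901 kg·m².
Friction force f = μN = (0.45)(9.38) = 4.221 N at the rim; torque magnitude τ = fR = 1.266 N·m, opposing ω.
|α| = τ/I = 1.266/0.3901 = 3.246 rad/s² (deceleration).
0 = ω₀ − |α|t ⇒ t = ω₀/|α| = 113/3.246 = 34.82 s.

t ≈ 34.8 s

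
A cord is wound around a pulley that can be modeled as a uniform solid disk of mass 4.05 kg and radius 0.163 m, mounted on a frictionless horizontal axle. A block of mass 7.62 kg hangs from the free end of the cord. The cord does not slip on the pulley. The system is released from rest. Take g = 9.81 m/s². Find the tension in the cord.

I = ½MR² = (1/2)(4.05)(0.163)² = 0.05380 kg·m².
Block: mg − T = ma. Pulley: TR = Iα. No-slip: a = αR, so T = (I/R²)a = 2.025·a.
Then mg = (m + 2.025)a, so a = (7.62)(9.81)/(7.62 + 2.025) = 7.750 m/s².
T = 2.025·a = 15.69 N.

T ≈ 15.7 N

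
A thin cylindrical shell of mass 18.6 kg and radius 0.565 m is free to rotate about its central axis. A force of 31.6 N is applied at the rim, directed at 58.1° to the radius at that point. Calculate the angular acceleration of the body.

I = MR² = (18.6)(0.565)² = 5.938 kg·m².
Only the tangential component produces torque: τ = F R sinθ = (31.6)(0.565) sin 58.1° = 15.16 N·m.
Newton's second law for rotation, τ = Iα, gives α = τ/I = 15.16/5.938 = 2.553 rad/s².

α ≈ 2.55 rad/s²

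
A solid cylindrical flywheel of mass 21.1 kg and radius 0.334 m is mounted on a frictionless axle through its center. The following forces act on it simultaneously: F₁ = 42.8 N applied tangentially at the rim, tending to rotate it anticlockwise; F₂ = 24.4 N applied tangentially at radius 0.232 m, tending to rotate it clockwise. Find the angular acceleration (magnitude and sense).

α ≈ 7.34 rad/s², anticlockwise

I = ½MR² = (1/2)(21.1)(0.334)² = 1.177 kg·m².
Taking anticlockwise as positive: τ₁ = +(42.8)(0.334) = +14.30 N·m; τ₂ = −(24.4)(0.232) = −5.661 N·m.
Net torque τ = 8.634 N·m.
α = τ/I = 8.634/1.177 = 7.336 rad/s².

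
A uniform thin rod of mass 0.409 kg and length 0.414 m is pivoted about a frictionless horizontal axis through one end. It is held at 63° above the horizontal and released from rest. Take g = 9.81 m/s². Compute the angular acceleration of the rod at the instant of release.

About the pivot, I = (1/3)ML² = (1/3)(0.409)(0.414)² = 0.02337 kg·m².
The weight acts at the center, a distance L/2 = 0.2070 m from the pivot; τ = Mg(L/2) cos 63° = 0.3771 N·m.
α = τ/I = 0.3771/0.02337 = 16.14 rad/s².
(Equivalently α = (3g/(2L)) cos 63° = 16.14 rad/s².)

α ≈ 16.1 rad/s²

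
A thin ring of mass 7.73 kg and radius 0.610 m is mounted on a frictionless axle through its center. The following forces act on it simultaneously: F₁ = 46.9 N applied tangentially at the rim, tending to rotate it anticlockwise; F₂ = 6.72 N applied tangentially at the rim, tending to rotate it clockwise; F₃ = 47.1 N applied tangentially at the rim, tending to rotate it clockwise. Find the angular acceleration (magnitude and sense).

I = MR² = (7.73)(0.610)² = 2.876 kg·m².
Taking anticlockwise as positive: τ₁ = +(46.9)(0.610) = +28.61 N·m; τ₂ = −(6.72)(0.610) = −4.099 N·m; τ₃ = −(47.1)(0.610) = −28.73 N·m.
Net torque τ = -4.221 N·m.
α = τ/I = -4.221/2.876 = -1.468 rad/s².

α ≈ 1.47 rad/s², clockwise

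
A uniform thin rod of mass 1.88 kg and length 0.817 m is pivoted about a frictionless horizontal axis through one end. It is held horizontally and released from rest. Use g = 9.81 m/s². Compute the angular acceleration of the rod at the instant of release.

About the pivot, I = (1/3)ML² = (1/3)(1.88)(0.817)² = 0.4183 kg·m².
The weight acts at the center, a distance L/2 = 0.4085 m from the pivot; τ = Mg(L/2) = 7.534 N·m.
α = τ/I = 7.534/0.4183 = 18.01 rad/s².
(Equivalently α = (3g/(2L)) = 18.01 rad/s².)

α ≈ 18.0 rad/s²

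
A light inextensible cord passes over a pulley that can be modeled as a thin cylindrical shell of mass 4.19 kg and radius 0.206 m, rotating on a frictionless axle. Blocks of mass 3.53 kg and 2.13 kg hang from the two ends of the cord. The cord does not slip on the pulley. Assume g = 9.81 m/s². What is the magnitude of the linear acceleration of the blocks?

I = MR² = (4.19)(0.206)² = 0.1778 kg·m².
Heavier block: m₁g − T₁ = m₁a. Lighter block: T₂ − m₂g = m₂a.
Pulley: (T₁ − T₂)R = Iα = I(a/R), so T₁ − T₂ = (I/R²)a = 1·M_p a = 4.190·a.
Adding the three: (m₁ − m₂)g = (m₁ + m₂ + 4.190)a, so a = (3.53 − 2.13)(9.81)/(3.53 + 2.13 + 4.190) = 1.394 m/s².

a ≈ 1.39 m/s²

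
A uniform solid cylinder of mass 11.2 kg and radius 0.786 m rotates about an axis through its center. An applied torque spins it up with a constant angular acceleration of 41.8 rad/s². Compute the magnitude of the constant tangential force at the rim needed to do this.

F ≈ 184 N

I = ½MR² = (1/2)(11.2)(0.786)² = 3.460 kg·m².
The required torque is τ = Iα = (3.460)(41.80) = 144.6 N·m.
A tangential force at the rim gives τ = FR, so F = τ/R = 144.6/0.786 = 184.0 N.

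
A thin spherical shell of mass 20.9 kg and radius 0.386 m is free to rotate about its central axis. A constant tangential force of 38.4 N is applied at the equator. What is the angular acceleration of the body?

I = (2/3)MR² = (2/3)(20.9)(0.386)² = 2.076 kg·m².
τ = F R = (38.4)(0.386) = 14.82 N·m.
Newton's second law for rotation, τ = Iα, gives α = τ/I = 14.82/2.076 = 7.140 rad/s².

α ≈ 7.14 rad/s²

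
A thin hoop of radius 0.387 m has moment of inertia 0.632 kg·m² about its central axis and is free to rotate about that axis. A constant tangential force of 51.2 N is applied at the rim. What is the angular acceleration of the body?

α ≈ 31.4 rad/s²

τ = F R = (51.2)(0.387) = 19.81 N·m.
Newton's second law for rotation, τ = Iα, gives α = τ/I = 19.81/0.6320 = 31.35 rad/s².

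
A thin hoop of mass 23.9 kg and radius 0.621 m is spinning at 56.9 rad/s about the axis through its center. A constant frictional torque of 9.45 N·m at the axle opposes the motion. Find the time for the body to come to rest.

t ≈ 55.5 s

I = MR² = (23.9)(0.621)² = 9.217 kg·m².
The net torque has magnitude 9.45 N·m, opposing ω.
|α| = τ/I = 9.450/9.217 = 1.025 rad/s² (deceleration).
0 = ω₀ − |α|t ⇒ t = ω₀/|α| = 56.9/1.025 = 55.50 s.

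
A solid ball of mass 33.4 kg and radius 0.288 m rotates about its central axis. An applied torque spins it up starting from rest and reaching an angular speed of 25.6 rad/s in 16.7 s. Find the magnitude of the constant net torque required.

I = (2/5)MR² = (2/5)(33.4)(0.288)² = 1.108 kg·m².
α = Δω/Δt = (25.6 − 0)/16.7 = 1.533 rad/s².
τ = Iα = (1.108)(1.533) = 1.699 N·m.

τ ≈ 1.70 N·m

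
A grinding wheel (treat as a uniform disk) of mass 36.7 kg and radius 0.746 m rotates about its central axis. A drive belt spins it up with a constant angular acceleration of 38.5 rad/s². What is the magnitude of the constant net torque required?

τ ≈ 393 N·m

I = ½MR² = (1/2)(36.7)(0.746)² = 10.21 kg·m².
τ = Iα = (10.21)(38.50) = 393.2 N·m.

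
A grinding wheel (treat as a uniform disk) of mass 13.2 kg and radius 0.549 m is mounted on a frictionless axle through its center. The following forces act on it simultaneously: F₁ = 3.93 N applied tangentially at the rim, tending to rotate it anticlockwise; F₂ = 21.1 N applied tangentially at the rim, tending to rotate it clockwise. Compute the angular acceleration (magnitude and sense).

α ≈ 4.74 rad/s², clockwise

I = ½MR² = (1/2)(13.2)(0.549)² = 1.989 kg·m².
Taking anticlockwise as positive: τ₁ = +(3.93)(0.549) = +2.158 N·m; τ₂ = −(21.1)(0.549) = −11.58 N·m.
Net torque τ = -9.426 N·m.
α = τ/I = -9.426/1.989 = -4.739 rad/s².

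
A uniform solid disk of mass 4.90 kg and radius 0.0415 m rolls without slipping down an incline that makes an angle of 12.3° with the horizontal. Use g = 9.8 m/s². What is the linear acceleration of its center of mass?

Translation along the incline: Mg sinθ − f = Ma.
Rotation about the center: fR = Iα with I = ½MR². No-slip gives a = αR, so f = (I/R²)a = (1/2)M a.
Substituting: Mg sinθ = (1 + 0.5000)Ma, so a = g sinθ/(1 + 0.5000) = (9.8) sin 12.3° / 1.500 = 1.392 m/s².

a ≈ 1.39 m/s²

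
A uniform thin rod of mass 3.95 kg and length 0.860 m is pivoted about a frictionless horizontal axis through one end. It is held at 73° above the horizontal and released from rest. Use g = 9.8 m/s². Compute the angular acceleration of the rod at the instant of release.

α ≈ 5.00 rad/s²

About the pivot, I = (1/3)ML² = (1/3)(3.95)(0.860)² = 0.9738 kg·m².
The weight acts at the center, a distance L/2 = 0.4300 m from the pivot; τ = Mg(L/2) cos 73° = 4.867 N·m.
α = τ/I = 4.867/0.9738 = 4.998 rad/s².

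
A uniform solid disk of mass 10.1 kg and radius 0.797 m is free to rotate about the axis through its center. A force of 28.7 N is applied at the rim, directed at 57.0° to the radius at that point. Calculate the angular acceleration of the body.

I = ½MR² = (1/2)(10.1)(0.797)² = 3.208 kg·m².
Only the tangential component produces torque: τ = F R sinθ = (28.7)(0.797) sin 57.0° = 19.18 N·m.
Newton's second law for rotation, τ = Iα, gives α = τ/I = 19.18/3.208 = 5.980 rad/s².

α ≈ 5.98 rad/s²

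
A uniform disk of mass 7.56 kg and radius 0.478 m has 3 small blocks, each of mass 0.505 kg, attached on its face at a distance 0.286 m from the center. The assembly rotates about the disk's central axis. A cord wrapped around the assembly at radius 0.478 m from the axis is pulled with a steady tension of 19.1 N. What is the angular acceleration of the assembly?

I_disk = ½MR² = ½(7.56)(0.478)² = 0.8637 kg·m².
I_blocks = 3·m·r² = 3(0.505)(0.286)² = 0.1239 kg·m².
Total I = 0.9876 kg·m².
τ = F r = (19.1)(0.478) = 9.130 N·m.
α = τ/I = 9.130/0.9876 = 9.245 rad/s².

α ≈ 9.24 rad/s²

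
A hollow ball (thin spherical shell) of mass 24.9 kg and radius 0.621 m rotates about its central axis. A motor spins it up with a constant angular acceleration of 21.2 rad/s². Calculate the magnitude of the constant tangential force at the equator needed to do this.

F ≈ 219 N

I = (2/3)MR² = (2/3)(24.9)(0.621)² = 6.402 kg·m².
The required torque is τ = Iα = (6.402)(21.20) = 135.7 N·m.
A tangential force at the equator gives τ = FR, so F = τ/R = 135.7/0.621 = 218.5 N.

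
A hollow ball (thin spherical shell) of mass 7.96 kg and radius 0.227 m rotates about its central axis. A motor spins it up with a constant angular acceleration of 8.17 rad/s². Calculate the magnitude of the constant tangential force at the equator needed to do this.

F ≈ 9.84 N

I = (2/3)MR² = (2/3)(7.96)(0.227)² = 0.2734 kg·m².
The required torque is τ = Iα = (0.2734)(8.170) = 2.234 N·m.
A tangential force at the equator gives τ = FR, so F = τ/R = 2.234/0.227 = 9.842 N.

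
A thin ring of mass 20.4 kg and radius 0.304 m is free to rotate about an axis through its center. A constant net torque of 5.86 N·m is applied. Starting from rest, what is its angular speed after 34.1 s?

I = MR² = (20.4)(0.304)² = 1.885 kg·m².
α = τ/I = 5.86/1.885 = 3.108 rad/s².
ω = ω₀ + αt = 0 + (3.108)(34.1) = 106.0 rad/s.

ω ≈ 106 rad/s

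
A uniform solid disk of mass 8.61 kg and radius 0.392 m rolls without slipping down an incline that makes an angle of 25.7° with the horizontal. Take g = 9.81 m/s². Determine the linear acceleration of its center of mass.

Translation along the incline: Mg sinθ − f = Ma.
Rotation about the center: fR = Iα with I = ½MR². No-slip gives a = αR, so f = (I/R²)a = (1/2)M a.
Substituting: Mg sinθ = (1 + 0.5000)Ma, so a = g sinθ/(1 + 0.5000) = (9.81) sin 25.7° / 1.500 = 2.836 m/s².

a ≈ 2.84 m/s²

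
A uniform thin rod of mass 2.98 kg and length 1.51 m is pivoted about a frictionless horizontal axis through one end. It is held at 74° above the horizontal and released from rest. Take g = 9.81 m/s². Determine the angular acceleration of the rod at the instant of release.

About the pivot, I = (1/3)ML² = (1/3)(2.98)(1.51)² = 2.265 kg·m².
The weight acts at the center, a distance L/2 = 0.7550 m from the pivot; τ = Mg(L/2) cos 74° = 6.084 N·m.
α = τ/I = 6.084/2.265 = 2.686 rad/s².
(Equivalently α = (3g/(2L)) cos 74° = 2.686 rad/s².)

α ≈ 2.69 rad/s²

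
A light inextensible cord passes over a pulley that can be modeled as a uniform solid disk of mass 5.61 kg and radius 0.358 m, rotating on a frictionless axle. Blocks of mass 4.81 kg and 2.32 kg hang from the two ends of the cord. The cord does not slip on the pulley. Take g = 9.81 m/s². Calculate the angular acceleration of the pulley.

α ≈ 6.87 rad/s²

I = ½MR² = (1/2)(5.61)(0.358)² = 0.3595 kg·m².
Heavier block: m₁g − T₁ = m₁a. Lighter block: T₂ − m₂g = m₂a.
Pulley: (T₁ − T₂)R = Iα = I(a/R), so T₁ − T₂ = (I/R²)a = (1/2)M_p a = 2.805·a.
Adding the three: (m₁ − m₂)g = (m₁ + m₂ + 2.805)a, so a = (4.81 − 2.32)(9.81)/(4.81 + 2.32 + 2.805) = 2.459 m/s².
α = a/R = 2.459/0.358 = 6.868 rad/s².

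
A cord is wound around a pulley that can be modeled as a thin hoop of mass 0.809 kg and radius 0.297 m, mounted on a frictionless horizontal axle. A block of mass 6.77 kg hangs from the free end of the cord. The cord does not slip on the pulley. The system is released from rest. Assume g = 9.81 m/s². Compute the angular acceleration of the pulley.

α ≈ 29.5 rad/s²

I = MR² = (0.809)(0.297)² = 0.07136 kg·m².
Block: mg − T = ma. Pulley: TR = Iα. No-slip: a = αR, so T = (I/R²)a = 0.8090·a.
Then mg = (m + 0.8090)a, so a = (6.77)(9.81)/(6.77 + 0.8090) = 8.763 m/s².
α = a/R = 8.763/0.297 = 29.50 rad/s².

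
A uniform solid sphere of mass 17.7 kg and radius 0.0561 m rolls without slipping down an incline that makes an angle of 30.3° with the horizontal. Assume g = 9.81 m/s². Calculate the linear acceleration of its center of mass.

a ≈ 3.54 m/s²

Translation along the incline: Mg sinθ − f = Ma.
Rotation about the center: fR = Iα with I = (2/5)MR². No-slip gives a = αR, so f = (I/R²)a = (2/5)M a.
Substituting: Mg sinθ = (1 + 0.4000)Ma, so a = g sinθ/(1 + 0.4000) = (9.81) sin 30.3° / 1.400 = 3.535 m/s².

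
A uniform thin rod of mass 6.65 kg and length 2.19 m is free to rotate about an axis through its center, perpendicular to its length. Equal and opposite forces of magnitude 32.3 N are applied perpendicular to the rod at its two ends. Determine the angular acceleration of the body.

I = (1/12)ML² = (1/12)(6.65)(2.19)² = 2.658 kg·m².
The couple gives τ = F·(L/2) + F·(L/2) = F L = (32.3)(2.19) = 70.74 N·m.
Newton's second law for rotation, τ = Iα, gives α = τ/I = 70.74/2.658 = 26.61 rad/s².

α ≈ 26.6 rad/s²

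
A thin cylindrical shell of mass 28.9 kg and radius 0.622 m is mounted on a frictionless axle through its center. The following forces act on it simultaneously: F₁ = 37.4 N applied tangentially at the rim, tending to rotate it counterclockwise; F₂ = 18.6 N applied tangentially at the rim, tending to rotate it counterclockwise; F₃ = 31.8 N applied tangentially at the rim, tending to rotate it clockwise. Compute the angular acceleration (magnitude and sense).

α ≈ 1.35 rad/s², counterclockwise

I = MR² = (28.9)(0.622)² = 11.18 kg·m².
Taking counterclockwise as positive: τ₁ = +(37.4)(0.622) = +23.26 N·m; τ₂ = +(18.6)(0.622) = +11.57 N·m; τ₃ = −(31.8)(0.622) = −19.78 N·m.
Net torque τ = 15.05 N·m.
α = τ/I = 15.05/11.18 = 1.346 rad/s².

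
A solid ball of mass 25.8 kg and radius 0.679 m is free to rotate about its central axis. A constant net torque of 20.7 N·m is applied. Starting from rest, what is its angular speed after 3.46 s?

ω ≈ 15.1 rad/s

I = (2/5)MR² = (2/5)(25.8)(0.679)² = 4.758 kg·m².
α = τ/I = 20.7/4.758 = 4.351 rad/s².
ω = ω₀ + αt = 0 + (4.351)(3.46) = 15.05 rad/s.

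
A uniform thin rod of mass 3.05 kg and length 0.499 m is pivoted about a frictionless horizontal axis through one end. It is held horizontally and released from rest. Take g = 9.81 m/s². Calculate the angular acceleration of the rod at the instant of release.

About the pivot, I = (1/3)ML² = (1/3)(3.05)(0.499)² = 0.2532 kg·m².
The weight acts at the center, a distance L/2 = 0.2495 m from the pivot; τ = Mg(L/2) = 7.465 N·m.
α = τ/I = 7.465/0.2532 = 29.49 rad/s².

α ≈ 29.5 rad/s²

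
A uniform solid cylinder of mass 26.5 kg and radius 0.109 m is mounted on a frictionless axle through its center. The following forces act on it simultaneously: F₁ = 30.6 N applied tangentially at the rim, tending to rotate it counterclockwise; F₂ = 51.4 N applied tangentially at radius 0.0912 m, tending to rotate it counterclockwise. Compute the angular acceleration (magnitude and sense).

α ≈ 51.0 rad/s², counterclockwise

I = ½MR² = (1/2)(26.5)(0.109)² = 0.1574 kg·m².
Taking counterclockwise as positive: τ₁ = +(30.6)(0.109) = +3.335 N·m; τ₂ = +(51.4)(0.0912) = +4.688 N·m.
Net torque τ = 8.023 N·m.
α = τ/I = 8.023/0.1574 = 50.97 rad/s².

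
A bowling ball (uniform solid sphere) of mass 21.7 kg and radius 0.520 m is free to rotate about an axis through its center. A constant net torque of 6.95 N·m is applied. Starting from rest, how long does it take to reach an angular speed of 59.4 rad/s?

I = (2/5)MR² = (2/5)(21.7)(0.520)² = 2.347 kg·m².
α = τ/I = 6.95/2.347 = 2.961 rad/s².
ω = αt ⇒ t = ω/α = 59.4/2.961 = 20.06 s.

t ≈ 20.1 s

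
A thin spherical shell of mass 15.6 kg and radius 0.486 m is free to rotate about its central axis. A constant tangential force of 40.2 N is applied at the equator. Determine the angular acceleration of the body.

I = (2/3)MR² = (2/3)(15.6)(0.486)² = 2.456 kg·m².
τ = F R = (40.2)(0.486) = 19.54 N·m.
Newton's second law for rotation, τ = Iα, gives α = τ/I = 19.54/2.456 = 7.953 rad/s².

α ≈ 7.95 rad/s²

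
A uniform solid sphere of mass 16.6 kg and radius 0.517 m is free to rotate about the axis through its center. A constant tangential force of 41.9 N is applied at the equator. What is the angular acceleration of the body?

I = (2/5)MR² = (2/5)(16.6)(0.517)² = 1.775 kg·m².
τ = F R = (41.9)(0.517) = 21.66 N·m.
From τ = Iα: α = 21.66/1.775 = 12.21 rad/s².

α ≈ 12.2 rad/s²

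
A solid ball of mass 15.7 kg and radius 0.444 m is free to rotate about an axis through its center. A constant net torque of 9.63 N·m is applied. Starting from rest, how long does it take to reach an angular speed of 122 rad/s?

t ≈ 15.7 s

I = (2/5)MR² = (2/5)(15.7)(0.444)² = 1.238 kg·m².
α = τ/I = 9.63/1.238 = 7.779 rad/s².
ω = αt ⇒ t = ω/α = 122/7.779 = 15.68 s.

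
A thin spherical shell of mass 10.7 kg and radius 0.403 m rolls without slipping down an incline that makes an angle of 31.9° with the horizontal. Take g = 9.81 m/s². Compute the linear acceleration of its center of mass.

Translation along the incline: Mg sinθ − f = Ma.
Rotation about the center: fR = Iα with I = (2/3)MR². No-slip gives a = αR, so f = (I/R²)a = (2/3)M a.
Substituting: Mg sinθ = (1 + 0.6667)Ma, so a = g sinθ/(1 + 0.6667) = (9.81) sin 31.9° / 1.667 = 3.110 m/s².

a ≈ 3.11 m/s²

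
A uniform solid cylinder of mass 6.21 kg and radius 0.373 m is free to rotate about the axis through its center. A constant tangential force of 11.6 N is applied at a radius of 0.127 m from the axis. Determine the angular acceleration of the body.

α ≈ 3.41 rad/s²

I = ½MR² = (1/2)(6.21)(0.373)² = 0.4320 kg·m².
τ = F·r = (11.6)(0.127) = 1.473 N·m.
Newton's second law for rotation, τ = Iα, gives α = τ/I = 1.473/0.4320 = 3.410 rad/s².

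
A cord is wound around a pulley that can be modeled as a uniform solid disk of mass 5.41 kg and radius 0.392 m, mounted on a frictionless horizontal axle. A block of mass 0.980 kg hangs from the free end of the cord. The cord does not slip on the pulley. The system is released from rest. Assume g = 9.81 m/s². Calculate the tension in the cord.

T ≈ 7.06 N

I = ½MR² = (1/2)(5.41)(0.392)² = 0.4157 kg·m².
Block: mg − T = ma. Pulley: TR = Iα. No-slip: a = αR, so T = (I/R²)a = 2.705·a.
Then mg = (m + 2.705)a, so a = (0.980)(9.81)/(0.980 + 2.705) = 2.609 m/s².
T = 2.705·a = 7.057 N.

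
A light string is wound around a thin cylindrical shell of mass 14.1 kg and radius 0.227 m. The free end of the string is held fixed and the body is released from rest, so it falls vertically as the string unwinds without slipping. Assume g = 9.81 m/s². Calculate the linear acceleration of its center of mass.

Translation: Mg − T = Ma. Rotation about the center: TR = Iα with I = MR².
With a = αR: T = (I/R²)a = M a, so Mg = (1 + 1.000)Ma.
a = g/(1 + 1.000) = 9.81/2.000 = 4.905 m/s².

a ≈ 4.91 m/s²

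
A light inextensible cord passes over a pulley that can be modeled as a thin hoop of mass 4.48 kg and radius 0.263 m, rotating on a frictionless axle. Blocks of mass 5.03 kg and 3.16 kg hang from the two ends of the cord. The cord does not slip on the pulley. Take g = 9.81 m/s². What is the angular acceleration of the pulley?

α ≈ 5.51 rad/s²

I = MR² = (4.48)(0.263)² = 0.3099 kg·m².
Heavier block: m₁g − T₁ = m₁a. Lighter block: T₂ − m₂g = m₂a.
Pulley: (T₁ − T₂)R = Iα = I(a/R), so T₁ − T₂ = (I/R²)a = 1·M_p a = 4.480·a.
Adding the three: (m₁ − m₂)g = (m₁ + m₂ + 4.480)a, so a = (5.03 − 3.16)(9.81)/(5.03 + 3.16 + 4.480) = 1.448 m/s².
α = a/R = 1.448/0.263 = 5.505 rad/s².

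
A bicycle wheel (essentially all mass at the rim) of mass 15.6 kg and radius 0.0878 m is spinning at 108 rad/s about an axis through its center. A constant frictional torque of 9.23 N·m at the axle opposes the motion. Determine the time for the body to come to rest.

t ≈ 1.41 s

I = MR² = (15.6)(0.0878)² = 0.1203 kg·m².
The net torque has magnitude 9.23 N·m, opposing ω.
|α| = τ/I = 9.230/0.1203 = 76.75 rad/s² (deceleration).
0 = ω₀ − |α|t ⇒ t = ω₀/|α| = 108/76.75 = 1.407 s.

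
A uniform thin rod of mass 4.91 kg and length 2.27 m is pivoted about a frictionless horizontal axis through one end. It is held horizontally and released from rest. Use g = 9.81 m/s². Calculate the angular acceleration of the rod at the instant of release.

α ≈ 6.48 rad/s²

About the pivot, I = (1/3)ML² = (1/3)(4.91)(2.27)² = 8.434 kg·m².
The weight acts at the center, a distance L/2 = 1.135 m from the pivot; τ = Mg(L/2) = 54.67 N·m.
α = τ/I = 54.67/8.434 = 6.482 rad/s².
(Equivalently α = (3g/(2L)) = 6.482 rad/s².)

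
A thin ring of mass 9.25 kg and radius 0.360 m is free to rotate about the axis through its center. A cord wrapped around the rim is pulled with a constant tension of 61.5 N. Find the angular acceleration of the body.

α ≈ 18.5 rad/s²

I = MR² = (9.25)(0.360)² = 1.199 kg·m².
τ = F R = (61.5)(0.360) = 22.14 N·m.
Newton's second law for rotation, τ = Iα, gives α = τ/I = 22.14/1.199 = 18.47 rad/s².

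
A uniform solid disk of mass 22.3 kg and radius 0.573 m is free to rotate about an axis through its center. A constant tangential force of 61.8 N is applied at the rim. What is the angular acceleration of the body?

α ≈ 9.67 rad/s²

I = ½MR² = (1/2)(22.3)(0.573)² = 3.661 kg·m².
τ = F R = (61.8)(0.573) = 35.41 N·m.
Newton's second law for rotation, τ = Iα, gives α = τ/I = 35.41/3.661 = 9.673 rad/s².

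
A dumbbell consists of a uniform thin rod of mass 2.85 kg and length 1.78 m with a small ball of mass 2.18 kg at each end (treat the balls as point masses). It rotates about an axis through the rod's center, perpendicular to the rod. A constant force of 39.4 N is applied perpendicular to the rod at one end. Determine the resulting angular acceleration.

I_rod = (1/12)ML² = (1/12)(2.85)(1.78)² = 0.7525 kg·m².
I_balls = 2·m·(L/2)² = 2(2.18)(0.8900)² = 3.454 kg·m².
Total I = 4.206 kg·m².
τ = F·(L/2) = (39.4)(0.890) = 35.07 N·m.
α = τ/I = 35.07/4.206 = 8.337 rad/s².

α ≈ 8.34 rad/s²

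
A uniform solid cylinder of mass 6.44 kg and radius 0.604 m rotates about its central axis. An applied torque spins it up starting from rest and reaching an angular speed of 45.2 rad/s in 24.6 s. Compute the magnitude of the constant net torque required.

I = ½MR² = (1/2)(6.44)(0.604)² = 1.175 kg·m².
α = Δω/Δt = (45.2 − 0)/24.6 = 1.837 rad/s².
τ = Iα = (1.175)(1.837) = 2.158 N·m.

τ ≈ 2.16 N·m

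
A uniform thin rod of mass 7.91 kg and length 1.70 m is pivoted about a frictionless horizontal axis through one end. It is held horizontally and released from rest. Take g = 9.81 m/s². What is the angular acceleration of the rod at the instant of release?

α ≈ 8.66 rad/s²

About the pivot, I = (1/3)ML² = (1/3)(7.91)(1.70)² = 7.620 kg·m².
The weight acts at the center, a distance L/2 = 0.8500 m from the pivot; τ = Mg(L/2) = 65.96 N·m.
α = τ/I = 65.96/7.620 = 8.656 rad/s².
(Equivalently α = (3g/(2L)) = 8.656 rad/s².)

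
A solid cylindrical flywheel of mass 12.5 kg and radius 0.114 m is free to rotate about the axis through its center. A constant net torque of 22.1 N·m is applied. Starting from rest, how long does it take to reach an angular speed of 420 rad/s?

t ≈ 1.54 s

I = ½MR² = (1/2)(12.5)(0.114)² = 0.08123 kg·m².
α = τ/I = 22.1/0.08123 = 272.1 rad/s².
ω = αt ⇒ t = ω/α = 420/272.1 = 1.544 s.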